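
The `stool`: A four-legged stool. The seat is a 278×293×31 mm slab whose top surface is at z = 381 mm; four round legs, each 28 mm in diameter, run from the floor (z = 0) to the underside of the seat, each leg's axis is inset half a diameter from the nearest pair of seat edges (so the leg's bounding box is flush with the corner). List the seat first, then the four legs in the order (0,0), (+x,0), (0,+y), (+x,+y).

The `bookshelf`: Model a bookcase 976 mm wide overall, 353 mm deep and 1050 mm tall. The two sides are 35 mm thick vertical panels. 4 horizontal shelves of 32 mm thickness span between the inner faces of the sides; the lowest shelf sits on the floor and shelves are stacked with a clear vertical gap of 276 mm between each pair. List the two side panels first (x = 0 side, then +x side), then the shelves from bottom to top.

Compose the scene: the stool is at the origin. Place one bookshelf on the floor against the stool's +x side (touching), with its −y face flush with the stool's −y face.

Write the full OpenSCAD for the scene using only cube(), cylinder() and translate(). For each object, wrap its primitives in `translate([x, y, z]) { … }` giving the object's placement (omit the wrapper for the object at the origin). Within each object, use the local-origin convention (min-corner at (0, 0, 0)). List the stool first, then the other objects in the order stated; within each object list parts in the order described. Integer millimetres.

translate([0, 0, 350]) cube([278, 293, 31]);
translate([14, 14, 0]) cylinder(h = 350, r = 14);
translate([264, 14, 0]) cylinder(h = 350, r = 14);
translate([14, 279, 0]) cylinder(h = 350, r = 14);
translate([264, 279, 0]) cylinder(h = 350, r = 14);
translate([278, 0, 0]) {
  cube([35, 353, 1050]);
  translate([941, 0, 0]) cube([35, 353, 1050]);
  translate([35, 0, 0]) cube([906, 353, 32]);
  translate([35, 0, 308]) cube([906, 353, 32]);
  translate([35, 0, 616]) cube([906, 353, 32]);
  translate([35, 0, 924]) cube([906, 353, 32]);
}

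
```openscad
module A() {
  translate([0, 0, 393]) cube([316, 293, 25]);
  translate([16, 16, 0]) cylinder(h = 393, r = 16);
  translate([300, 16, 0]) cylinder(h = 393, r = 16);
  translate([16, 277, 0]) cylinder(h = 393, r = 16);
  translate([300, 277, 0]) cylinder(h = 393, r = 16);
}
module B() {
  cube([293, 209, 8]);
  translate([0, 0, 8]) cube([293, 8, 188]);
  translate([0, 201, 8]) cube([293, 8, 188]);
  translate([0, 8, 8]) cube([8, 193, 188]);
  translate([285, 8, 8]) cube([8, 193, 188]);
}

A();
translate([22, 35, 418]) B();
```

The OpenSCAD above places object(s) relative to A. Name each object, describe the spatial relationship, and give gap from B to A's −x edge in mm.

A is a stool. B is an open box. The open box is on top of the stool. The gap from the open box to the stool's −x edge is 22 mm.

The open box's min-x is at 22; the stool's min-x is 0; gap = 22 mm.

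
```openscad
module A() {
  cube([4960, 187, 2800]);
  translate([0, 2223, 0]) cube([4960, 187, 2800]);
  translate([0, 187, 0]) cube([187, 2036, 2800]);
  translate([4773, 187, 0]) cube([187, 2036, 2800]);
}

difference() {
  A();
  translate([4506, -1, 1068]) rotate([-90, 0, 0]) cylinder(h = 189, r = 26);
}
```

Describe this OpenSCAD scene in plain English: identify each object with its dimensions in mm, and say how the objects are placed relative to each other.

A is a box-shaped house frame (walls only): outside footprint 4960×2410 mm, wall height 2800 mm, wall thickness 187 mm. The two y-facing walls run the full x-width; the two x-facing walls fit between the inner faces of the y-facing walls.

The house frame has a circular hole of radius 26 mm through its front wall, centred at (x = 4506, z = 1068).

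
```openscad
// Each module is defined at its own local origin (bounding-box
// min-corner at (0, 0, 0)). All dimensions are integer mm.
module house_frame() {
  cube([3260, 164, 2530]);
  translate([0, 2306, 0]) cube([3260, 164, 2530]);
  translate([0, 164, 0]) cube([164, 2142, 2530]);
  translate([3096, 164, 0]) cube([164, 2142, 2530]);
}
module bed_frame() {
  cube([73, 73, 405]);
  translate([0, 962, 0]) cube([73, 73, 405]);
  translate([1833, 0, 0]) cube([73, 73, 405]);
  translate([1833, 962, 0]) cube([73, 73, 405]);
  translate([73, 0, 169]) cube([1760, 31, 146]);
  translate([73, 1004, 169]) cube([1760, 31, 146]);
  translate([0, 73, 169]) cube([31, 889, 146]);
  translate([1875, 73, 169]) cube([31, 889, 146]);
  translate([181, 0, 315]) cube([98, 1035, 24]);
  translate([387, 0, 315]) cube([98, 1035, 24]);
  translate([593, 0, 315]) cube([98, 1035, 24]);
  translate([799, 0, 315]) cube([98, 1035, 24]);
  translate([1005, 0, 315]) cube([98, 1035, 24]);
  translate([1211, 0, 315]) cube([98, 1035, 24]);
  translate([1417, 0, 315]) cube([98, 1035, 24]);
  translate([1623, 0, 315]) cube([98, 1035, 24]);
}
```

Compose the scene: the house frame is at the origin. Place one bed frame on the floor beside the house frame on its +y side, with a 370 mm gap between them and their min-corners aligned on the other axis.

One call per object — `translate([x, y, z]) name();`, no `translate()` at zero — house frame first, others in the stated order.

house_frame();
translate([0, 2840, 0]) bed_frame();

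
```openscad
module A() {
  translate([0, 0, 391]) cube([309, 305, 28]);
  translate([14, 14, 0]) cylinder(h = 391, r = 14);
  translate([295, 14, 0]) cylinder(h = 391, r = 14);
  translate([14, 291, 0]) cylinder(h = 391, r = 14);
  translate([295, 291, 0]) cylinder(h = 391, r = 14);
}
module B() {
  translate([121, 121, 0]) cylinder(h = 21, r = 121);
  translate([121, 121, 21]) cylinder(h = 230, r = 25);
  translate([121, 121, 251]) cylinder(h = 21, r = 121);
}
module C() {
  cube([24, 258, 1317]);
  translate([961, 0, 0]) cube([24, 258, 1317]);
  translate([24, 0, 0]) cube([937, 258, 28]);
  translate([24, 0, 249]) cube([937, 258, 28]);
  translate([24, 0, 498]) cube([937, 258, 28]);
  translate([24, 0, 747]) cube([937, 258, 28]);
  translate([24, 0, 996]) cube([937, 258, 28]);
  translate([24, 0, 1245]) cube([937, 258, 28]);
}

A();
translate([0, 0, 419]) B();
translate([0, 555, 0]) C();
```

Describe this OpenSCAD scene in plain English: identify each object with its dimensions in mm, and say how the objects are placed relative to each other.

A is a four-legged stool. The seat is a 309×305×28 mm slab whose top surface is at z = 419 mm; four round legs, each 28 mm in diameter, run from the floor (z = 0) to the underside of the seat, each leg's axis is inset half a diameter from the nearest pair of seat edges (so the leg's bounding box is flush with the corner).

B is a spool: two coaxial disc flanges of radius 121 mm and thickness 21 mm, joined by a core cylinder of radius 25 mm and height 230 mm. The lower flange rests on z = 0 and the three cylinders share a vertical axis.

C is an open bookshelf. Two side panels, each 24 mm thick, 258 mm deep and 1317 mm tall, stand 985 mm apart (outside-to-outside). Between them sit 6 shelves, each 28 mm thick and 258 mm deep, spanning the full gap between the sides. The bottom shelf rests on the floor (its underside at z = 0) and the clear gap between one shelf's top and the next shelf's underside is 221 mm.

The spool is on top of the stool. The bookshelf is on the floor beside the stool on its +y side.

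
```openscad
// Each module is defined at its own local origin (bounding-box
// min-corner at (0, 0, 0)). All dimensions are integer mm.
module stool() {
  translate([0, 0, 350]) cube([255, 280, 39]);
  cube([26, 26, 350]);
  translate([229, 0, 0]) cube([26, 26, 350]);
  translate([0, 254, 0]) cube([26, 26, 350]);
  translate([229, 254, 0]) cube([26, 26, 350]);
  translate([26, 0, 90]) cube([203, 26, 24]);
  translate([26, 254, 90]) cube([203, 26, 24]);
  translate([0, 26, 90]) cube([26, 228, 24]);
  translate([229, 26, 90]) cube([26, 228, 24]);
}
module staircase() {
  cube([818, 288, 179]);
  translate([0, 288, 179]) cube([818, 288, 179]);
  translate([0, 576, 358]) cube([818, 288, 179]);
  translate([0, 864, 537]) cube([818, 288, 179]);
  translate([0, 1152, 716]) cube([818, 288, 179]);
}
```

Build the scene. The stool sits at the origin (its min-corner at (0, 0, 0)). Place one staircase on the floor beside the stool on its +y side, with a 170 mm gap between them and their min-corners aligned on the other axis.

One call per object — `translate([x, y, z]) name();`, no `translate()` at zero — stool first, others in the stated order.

stool();
translate([0, 450, 0]) staircase();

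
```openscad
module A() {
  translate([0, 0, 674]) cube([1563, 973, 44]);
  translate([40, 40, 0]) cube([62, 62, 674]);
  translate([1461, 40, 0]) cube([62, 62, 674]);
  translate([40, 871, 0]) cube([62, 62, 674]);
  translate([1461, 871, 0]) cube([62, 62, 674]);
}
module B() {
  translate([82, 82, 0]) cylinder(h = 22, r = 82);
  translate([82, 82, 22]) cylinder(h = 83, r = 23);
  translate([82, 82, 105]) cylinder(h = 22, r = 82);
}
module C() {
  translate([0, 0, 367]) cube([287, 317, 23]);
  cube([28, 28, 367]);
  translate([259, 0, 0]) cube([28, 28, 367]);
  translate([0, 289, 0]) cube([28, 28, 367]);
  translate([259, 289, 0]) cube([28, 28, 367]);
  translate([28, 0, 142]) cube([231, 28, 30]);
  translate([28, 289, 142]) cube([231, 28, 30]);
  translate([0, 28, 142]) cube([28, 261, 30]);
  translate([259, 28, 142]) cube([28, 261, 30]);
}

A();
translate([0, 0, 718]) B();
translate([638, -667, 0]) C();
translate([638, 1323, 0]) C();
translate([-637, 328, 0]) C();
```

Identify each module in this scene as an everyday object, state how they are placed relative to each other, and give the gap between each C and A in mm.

Each stool's nearest face is 350 mm from the table's bounding box.

A is a table. B is a spool. C is a stool. The spool is on top of the table. Three stools sit around the table at the −y, +y, −x sides. The gap between each stool and the table is 350 mm.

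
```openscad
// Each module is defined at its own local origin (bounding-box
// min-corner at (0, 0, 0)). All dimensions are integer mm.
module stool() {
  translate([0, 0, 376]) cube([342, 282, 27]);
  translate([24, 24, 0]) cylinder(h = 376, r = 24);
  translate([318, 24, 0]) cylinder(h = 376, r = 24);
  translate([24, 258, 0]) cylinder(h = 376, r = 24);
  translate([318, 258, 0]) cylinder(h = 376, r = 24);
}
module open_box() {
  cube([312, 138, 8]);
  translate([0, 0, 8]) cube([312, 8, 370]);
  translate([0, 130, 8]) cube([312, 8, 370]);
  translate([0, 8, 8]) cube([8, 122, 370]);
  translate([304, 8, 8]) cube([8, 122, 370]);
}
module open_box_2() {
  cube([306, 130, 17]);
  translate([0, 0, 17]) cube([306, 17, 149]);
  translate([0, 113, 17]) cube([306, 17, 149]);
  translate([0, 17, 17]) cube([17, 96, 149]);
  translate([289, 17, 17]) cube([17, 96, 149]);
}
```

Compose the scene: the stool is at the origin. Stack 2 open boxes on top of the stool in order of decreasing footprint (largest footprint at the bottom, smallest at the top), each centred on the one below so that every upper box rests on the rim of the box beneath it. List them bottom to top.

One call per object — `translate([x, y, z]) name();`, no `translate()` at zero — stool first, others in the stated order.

stool();
translate([15, 72, 403]) open_box();
translate([18, 76, 781]) open_box_2();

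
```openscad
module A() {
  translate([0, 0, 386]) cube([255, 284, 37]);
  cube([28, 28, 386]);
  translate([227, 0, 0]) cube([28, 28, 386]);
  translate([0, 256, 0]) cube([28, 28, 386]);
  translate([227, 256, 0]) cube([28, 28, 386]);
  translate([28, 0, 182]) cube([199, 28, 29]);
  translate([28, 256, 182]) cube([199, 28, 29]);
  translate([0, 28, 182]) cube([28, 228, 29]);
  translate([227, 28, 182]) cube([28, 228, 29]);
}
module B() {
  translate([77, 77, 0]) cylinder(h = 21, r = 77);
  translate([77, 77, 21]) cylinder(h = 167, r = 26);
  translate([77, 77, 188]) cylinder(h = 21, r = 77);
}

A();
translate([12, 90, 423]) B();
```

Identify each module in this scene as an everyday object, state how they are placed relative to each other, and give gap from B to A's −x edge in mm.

A is a stool. B is a spool. The spool is on top of the stool. The gap from the spool to the stool's −x edge is 12 mm.

The spool's min-x is at 12; the stool's min-x is 0; gap = 12 mm.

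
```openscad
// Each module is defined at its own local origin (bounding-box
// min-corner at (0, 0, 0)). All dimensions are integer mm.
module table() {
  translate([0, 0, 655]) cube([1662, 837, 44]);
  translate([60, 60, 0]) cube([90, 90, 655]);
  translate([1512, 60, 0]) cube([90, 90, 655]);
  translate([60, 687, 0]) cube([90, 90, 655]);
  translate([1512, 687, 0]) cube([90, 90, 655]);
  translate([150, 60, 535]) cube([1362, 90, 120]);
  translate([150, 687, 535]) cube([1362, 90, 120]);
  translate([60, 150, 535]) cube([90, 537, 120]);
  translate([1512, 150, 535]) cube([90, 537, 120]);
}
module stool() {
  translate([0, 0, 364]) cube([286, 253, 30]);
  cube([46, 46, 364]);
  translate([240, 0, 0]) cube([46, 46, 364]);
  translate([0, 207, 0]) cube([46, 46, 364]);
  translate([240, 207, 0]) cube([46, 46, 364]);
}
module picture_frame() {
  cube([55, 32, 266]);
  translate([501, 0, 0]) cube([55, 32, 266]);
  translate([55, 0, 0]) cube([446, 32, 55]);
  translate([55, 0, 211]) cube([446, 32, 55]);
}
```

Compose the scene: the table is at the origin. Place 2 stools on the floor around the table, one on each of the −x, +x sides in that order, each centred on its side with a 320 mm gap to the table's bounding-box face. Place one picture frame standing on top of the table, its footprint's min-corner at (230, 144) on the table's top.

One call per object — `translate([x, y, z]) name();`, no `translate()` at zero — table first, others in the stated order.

table();
translate([-606, 292, 0]) stool();
translate([1982, 292, 0]) stool();
translate([230, 144, 699]) picture_frame();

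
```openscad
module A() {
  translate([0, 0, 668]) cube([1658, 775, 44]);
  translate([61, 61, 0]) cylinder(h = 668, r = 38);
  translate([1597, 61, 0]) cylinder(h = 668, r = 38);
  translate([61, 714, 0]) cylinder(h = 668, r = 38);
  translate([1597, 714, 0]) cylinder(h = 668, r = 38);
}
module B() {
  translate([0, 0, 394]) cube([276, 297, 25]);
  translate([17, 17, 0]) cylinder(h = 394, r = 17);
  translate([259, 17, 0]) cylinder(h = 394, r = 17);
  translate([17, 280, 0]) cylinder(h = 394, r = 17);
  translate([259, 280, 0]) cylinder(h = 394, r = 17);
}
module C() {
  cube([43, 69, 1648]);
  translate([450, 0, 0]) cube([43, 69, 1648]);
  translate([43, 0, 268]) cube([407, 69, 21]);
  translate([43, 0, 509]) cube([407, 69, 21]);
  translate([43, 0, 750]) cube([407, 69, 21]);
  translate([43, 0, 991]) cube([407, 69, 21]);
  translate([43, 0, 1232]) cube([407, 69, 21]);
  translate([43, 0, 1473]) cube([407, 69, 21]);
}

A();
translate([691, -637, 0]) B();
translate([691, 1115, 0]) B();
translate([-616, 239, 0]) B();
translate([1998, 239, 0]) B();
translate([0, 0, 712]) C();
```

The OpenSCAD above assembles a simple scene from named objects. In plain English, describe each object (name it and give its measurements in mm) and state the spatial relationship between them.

A is a rectangular dining table. The top is 1658×775×44 mm with its upper surface at z = 712 mm. It stands on four round legs of 76 mm diameter, each leg's bounding box inset 23 mm from the nearest pair of top edges, running from the floor to the underside of the top.

B is a four-legged stool. The seat is a 276×297×25 mm slab whose top surface is at z = 419 mm; four round legs, each 34 mm in diameter, run from the floor (z = 0) to the underside of the seat, each leg's axis is inset half a diameter from the nearest pair of seat edges (so the leg's bounding box is flush with the corner).

C is a wooden ladder with two side rails of 43×69 mm section and 1648 mm height, set 493 mm apart overall. Between them run 6 rectangular rungs (69 mm deep, 21 mm thick), front faces flush with the rails' −y face. The bottom of the first rung is 268 mm above the floor and each subsequent rung is 241 mm higher than the one below.

Four stools sit around the table at the −y, +y, −x, +x sides. The ladder is on top of the table.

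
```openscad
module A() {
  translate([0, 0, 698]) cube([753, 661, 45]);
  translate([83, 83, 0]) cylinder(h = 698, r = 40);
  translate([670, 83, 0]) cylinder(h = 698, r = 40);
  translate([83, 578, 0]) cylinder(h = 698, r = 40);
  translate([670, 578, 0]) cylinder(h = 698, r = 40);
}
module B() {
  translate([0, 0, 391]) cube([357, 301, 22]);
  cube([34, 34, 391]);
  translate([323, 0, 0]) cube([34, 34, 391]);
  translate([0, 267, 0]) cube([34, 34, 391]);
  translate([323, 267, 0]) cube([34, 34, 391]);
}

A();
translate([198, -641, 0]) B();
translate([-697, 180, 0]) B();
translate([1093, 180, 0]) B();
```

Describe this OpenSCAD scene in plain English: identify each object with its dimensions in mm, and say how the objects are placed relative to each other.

A is a table: top 753 mm (x) × 661 mm (y), 45 mm thick, upper face at z = 743 mm, on four round legs of 80 mm diameter, each leg's bounding box inset 43 mm from the nearest pair of top edges, running from z = 0 to the bottom of the top.

B is a simple wooden stool: a rectangular seat 357 mm (x) by 301 mm (y), 22 mm thick, top face at z = 413 mm, on four square legs, each 34×34 mm in cross-section. The legs rest on z = 0, each flush with a corner of the seat.

Three stools sit around the table at the −y, −x, +x sides.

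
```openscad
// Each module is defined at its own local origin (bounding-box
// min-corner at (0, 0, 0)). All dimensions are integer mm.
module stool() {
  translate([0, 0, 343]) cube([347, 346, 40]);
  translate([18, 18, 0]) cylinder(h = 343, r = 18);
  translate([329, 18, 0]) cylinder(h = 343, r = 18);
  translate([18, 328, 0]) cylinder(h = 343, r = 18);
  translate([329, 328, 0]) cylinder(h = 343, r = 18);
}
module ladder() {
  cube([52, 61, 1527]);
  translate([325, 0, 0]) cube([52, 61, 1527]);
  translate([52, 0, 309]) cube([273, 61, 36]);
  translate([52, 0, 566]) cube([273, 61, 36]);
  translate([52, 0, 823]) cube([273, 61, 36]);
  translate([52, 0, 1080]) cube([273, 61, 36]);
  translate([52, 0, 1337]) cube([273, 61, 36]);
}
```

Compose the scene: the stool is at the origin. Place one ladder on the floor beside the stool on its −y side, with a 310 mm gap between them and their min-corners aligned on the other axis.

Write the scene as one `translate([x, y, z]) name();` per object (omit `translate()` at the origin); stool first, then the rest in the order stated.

stool();
translate([0, -371, 0]) ladder();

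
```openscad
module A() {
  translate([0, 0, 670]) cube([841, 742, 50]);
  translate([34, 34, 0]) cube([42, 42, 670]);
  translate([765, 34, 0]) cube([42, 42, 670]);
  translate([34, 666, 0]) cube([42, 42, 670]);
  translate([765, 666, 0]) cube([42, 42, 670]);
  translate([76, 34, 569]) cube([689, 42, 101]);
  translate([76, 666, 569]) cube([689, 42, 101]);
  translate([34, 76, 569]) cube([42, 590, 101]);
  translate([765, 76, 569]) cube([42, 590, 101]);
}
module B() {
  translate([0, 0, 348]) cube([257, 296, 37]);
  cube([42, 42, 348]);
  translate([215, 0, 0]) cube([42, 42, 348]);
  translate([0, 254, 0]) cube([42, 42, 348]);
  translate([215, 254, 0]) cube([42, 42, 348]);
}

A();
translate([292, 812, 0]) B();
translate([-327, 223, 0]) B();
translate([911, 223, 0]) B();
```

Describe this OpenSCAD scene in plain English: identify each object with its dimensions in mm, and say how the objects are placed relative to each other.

A is a table with a 841×742 mm rectangular top, 50 mm thick, top surface at z = 720 mm, supported by four 42×42 mm square legs, each inset 34 mm from the nearest pair of top edges, running from the floor. Four apron rails, 42 mm thick and 101 mm tall, run between adjacent legs with their top edges flush with the underside of the top and their outer faces flush with the legs' outer faces.

B is a four-legged stool. The seat is a 257×296×37 mm slab whose top surface is at z = 385 mm; four square legs, each 42×42 mm in cross-section, run from the floor (z = 0) to the underside of the seat, each flush with a corner of the seat.

Three stools sit around the table at the +y, −x, +x sides.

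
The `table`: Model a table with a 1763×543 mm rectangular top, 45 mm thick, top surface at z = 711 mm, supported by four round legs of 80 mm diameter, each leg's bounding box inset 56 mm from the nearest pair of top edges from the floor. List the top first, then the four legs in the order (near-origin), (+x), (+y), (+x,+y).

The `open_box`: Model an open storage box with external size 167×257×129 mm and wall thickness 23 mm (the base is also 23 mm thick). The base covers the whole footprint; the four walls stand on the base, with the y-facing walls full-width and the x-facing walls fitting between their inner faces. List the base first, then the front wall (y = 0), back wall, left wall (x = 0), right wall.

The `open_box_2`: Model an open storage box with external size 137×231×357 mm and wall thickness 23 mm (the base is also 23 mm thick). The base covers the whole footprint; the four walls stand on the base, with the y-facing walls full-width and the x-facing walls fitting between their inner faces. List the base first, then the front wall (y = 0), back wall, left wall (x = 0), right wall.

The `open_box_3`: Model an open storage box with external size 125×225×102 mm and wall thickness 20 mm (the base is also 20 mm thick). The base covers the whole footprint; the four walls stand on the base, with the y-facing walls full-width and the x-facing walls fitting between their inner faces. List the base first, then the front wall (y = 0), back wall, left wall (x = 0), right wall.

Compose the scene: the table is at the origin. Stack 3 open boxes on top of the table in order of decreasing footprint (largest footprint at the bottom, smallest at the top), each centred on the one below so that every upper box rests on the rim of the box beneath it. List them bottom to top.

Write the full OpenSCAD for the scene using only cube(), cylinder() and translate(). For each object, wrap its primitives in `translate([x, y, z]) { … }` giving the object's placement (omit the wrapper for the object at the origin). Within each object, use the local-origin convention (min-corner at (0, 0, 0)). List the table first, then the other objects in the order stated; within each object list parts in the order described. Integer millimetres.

translate([0, 0, 666]) cube([1763, 543, 45]);
translate([96, 96, 0]) cylinder(h = 666, r = 40);
translate([1667, 96, 0]) cylinder(h = 666, r = 40);
translate([96, 447, 0]) cylinder(h = 666, r = 40);
translate([1667, 447, 0]) cylinder(h = 666, r = 40);
translate([798, 143, 711]) {
  cube([167, 257, 23]);
  translate([0, 0, 23]) cube([167, 23, 106]);
  translate([0, 234, 23]) cube([167, 23, 106]);
  translate([0, 23, 23]) cube([23, 211, 106]);
  translate([144, 23, 23]) cube([23, 211, 106]);
}
translate([813, 156, 840]) {
  cube([137, 231, 23]);
  translate([0, 0, 23]) cube([137, 23, 334]);
  translate([0, 208, 23]) cube([137, 23, 334]);
  translate([0, 23, 23]) cube([23, 185, 334]);
  translate([114, 23, 23]) cube([23, 185, 334]);
}
translate([819, 159, 1197]) {
  cube([125, 225, 20]);
  translate([0, 0, 20]) cube([125, 20, 82]);
  translate([0, 205, 20]) cube([125, 20, 82]);
  translate([0, 20, 20]) cube([20, 185, 82]);
  translate([105, 20, 20]) cube([20, 185, 82]);
}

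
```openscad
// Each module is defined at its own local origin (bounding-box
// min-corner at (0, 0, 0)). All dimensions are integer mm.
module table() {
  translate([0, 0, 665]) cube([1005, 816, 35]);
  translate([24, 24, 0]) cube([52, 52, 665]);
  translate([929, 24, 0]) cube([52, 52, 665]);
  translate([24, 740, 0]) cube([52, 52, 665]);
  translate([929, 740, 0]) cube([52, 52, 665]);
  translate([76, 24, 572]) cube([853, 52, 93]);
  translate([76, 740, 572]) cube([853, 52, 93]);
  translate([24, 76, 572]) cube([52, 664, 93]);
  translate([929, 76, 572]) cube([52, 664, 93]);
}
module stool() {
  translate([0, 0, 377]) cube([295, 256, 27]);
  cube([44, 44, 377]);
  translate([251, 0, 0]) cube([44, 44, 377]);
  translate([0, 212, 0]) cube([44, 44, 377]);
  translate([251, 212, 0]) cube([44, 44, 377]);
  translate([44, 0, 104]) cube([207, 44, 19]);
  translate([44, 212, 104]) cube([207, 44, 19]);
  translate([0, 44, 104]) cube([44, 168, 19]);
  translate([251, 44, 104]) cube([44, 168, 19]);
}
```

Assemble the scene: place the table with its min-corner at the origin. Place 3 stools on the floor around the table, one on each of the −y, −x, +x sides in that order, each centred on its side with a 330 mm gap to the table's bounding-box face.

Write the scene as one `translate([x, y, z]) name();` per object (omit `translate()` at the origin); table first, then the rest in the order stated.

table();
translate([355, -586, 0]) stool();
translate([-625, 280, 0]) stool();
translate([1335, 280, 0]) stool();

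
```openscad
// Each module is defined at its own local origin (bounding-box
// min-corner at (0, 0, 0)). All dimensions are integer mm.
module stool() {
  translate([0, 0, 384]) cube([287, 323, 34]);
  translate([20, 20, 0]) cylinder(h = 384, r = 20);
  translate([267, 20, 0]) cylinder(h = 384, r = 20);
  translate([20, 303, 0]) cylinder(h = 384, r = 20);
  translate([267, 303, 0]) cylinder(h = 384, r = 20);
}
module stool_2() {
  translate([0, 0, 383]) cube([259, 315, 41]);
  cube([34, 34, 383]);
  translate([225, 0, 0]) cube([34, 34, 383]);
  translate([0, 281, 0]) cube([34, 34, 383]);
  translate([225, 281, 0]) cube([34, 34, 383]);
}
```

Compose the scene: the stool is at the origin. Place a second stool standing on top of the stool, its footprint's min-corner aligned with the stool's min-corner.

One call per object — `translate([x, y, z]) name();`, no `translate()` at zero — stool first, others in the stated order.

stool();
translate([0, 0, 418]) stool_2();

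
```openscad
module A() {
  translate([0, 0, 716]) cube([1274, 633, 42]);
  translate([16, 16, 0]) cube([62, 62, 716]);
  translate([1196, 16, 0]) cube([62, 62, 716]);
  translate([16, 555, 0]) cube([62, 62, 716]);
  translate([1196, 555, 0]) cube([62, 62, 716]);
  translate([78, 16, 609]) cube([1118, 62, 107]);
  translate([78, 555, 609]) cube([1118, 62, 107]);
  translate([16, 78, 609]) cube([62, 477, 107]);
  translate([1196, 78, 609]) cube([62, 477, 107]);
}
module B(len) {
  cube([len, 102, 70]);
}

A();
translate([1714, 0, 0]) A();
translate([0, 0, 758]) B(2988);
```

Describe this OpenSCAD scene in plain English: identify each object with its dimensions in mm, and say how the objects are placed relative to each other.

A is a table with a 1274×633 mm rectangular top, 42 mm thick, top surface at z = 758 mm, supported by four 62×62 mm square legs, each inset 16 mm from the nearest pair of top edges, running from the floor. Four apron rails, 62 mm thick and 107 mm tall, run between adjacent legs with their top edges flush with the underside of the top and their outer faces flush with the legs' outer faces.

B is a rectangular beam 2988 mm long (x), 102 mm deep (y), 70 mm thick (z).

The beam spans the tops of two tables placed 440 mm apart, resting at z = 758 mm.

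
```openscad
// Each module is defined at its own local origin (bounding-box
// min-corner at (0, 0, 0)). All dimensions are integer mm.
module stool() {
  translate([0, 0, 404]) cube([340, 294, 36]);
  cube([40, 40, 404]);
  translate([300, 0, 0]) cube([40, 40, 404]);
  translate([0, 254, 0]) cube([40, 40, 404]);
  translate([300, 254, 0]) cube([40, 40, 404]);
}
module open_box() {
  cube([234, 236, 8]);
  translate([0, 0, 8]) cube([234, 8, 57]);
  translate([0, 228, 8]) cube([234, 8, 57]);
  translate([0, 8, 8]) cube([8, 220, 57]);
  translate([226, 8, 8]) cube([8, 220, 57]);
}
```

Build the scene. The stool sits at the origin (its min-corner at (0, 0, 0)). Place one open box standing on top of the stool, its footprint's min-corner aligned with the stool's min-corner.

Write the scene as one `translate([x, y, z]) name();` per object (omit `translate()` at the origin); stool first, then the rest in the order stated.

stool();
translate([0, 0, 440]) open_box();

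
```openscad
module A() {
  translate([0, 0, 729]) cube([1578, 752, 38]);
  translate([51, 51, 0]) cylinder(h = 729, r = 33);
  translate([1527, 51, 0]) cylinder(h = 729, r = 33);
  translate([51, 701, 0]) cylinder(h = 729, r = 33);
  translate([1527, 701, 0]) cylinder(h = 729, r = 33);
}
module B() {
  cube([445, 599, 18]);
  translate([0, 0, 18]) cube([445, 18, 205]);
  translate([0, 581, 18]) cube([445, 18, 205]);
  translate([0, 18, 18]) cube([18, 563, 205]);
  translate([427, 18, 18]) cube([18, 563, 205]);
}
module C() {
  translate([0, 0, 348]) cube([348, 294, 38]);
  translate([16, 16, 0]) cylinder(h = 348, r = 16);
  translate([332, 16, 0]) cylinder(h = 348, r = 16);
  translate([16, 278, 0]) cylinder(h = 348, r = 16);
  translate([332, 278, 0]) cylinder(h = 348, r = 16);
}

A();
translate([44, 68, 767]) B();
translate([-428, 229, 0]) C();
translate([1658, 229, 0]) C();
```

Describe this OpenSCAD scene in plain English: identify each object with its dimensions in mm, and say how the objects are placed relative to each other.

A is a rectangular dining table. The top is 1578×752×38 mm with its upper surface at z = 767 mm. It stands on four round legs of 66 mm diameter, each leg's bounding box inset 18 mm from the nearest pair of top edges, running from the floor to the underside of the top.

B is an open storage box with external size 445×599×223 mm and wall thickness 18 mm (the base is also 18 mm thick). The base covers the whole footprint; the four walls stand on the base, with the y-facing walls full-width and the x-facing walls fitting between their inner faces.

C is a four-legged stool. The seat is a 348×294×38 mm slab whose top surface is at z = 386 mm; four round legs, each 32 mm in diameter, run from the floor (z = 0) to the underside of the seat, each leg's axis is inset half a diameter from the nearest pair of seat edges (so the leg's bounding box is flush with the corner).

The open box is on top of the table. Two stools sit around the table at the −x, +x sides.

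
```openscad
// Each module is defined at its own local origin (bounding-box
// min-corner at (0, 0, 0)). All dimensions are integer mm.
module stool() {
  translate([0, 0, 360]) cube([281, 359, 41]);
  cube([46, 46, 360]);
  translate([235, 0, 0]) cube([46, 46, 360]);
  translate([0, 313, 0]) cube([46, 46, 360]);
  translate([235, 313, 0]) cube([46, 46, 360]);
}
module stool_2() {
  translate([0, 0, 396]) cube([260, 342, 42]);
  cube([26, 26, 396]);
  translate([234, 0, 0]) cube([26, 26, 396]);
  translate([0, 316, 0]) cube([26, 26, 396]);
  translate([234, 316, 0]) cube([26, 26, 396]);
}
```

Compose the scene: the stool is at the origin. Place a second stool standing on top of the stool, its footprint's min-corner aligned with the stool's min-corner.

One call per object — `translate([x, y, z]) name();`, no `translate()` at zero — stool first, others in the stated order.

stool();
translate([0, 0, 401]) stool_2();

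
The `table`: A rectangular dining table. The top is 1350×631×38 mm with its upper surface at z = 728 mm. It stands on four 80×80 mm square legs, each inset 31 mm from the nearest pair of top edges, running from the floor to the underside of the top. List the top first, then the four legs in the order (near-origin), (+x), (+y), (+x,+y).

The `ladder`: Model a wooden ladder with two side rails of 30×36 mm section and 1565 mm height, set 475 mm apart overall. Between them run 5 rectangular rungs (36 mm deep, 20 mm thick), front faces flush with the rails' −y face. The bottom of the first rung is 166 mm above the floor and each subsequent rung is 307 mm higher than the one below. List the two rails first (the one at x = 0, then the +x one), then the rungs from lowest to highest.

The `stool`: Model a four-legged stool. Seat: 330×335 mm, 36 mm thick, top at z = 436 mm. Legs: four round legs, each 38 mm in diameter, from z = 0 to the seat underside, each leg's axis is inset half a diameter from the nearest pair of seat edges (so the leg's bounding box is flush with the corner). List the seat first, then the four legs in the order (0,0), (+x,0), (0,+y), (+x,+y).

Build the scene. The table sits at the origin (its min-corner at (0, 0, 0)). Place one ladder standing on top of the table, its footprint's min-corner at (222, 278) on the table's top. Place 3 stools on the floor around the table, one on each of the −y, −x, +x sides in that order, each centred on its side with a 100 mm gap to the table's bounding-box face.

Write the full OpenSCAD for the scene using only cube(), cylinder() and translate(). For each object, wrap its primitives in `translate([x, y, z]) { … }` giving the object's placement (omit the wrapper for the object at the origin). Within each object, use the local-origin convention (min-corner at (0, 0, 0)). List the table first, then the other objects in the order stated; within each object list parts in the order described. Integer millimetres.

translate([0, 0, 690]) cube([1350, 631, 38]);
translate([31, 31, 0]) cube([80, 80, 690]);
translate([1239, 31, 0]) cube([80, 80, 690]);
translate([31, 520, 0]) cube([80, 80, 690]);
translate([1239, 520, 0]) cube([80, 80, 690]);
translate([222, 278, 728]) {
  cube([30, 36, 1565]);
  translate([445, 0, 0]) cube([30, 36, 1565]);
  translate([30, 0, 166]) cube([415, 36, 20]);
  translate([30, 0, 473]) cube([415, 36, 20]);
  translate([30, 0, 780]) cube([415, 36, 20]);
  translate([30, 0, 1087]) cube([415, 36, 20]);
  translate([30, 0, 1394]) cube([415, 36, 20]);
}
translate([510, -435, 0]) {
  translate([0, 0, 400]) cube([330, 335, 36]);
  translate([19, 19, 0]) cylinder(h = 400, r = 19);
  translate([311, 19, 0]) cylinder(h = 400, r = 19);
  translate([19, 316, 0]) cylinder(h = 400, r = 19);
  translate([311, 316, 0]) cylinder(h = 400, r = 19);
}
translate([-430, 148, 0]) {
  translate([0, 0, 400]) cube([330, 335, 36]);
  translate([19, 19, 0]) cylinder(h = 400, r = 19);
  translate([311, 19, 0]) cylinder(h = 400, r = 19);
  translate([19, 316, 0]) cylinder(h = 400, r = 19);
  translate([311, 316, 0]) cylinder(h = 400, r = 19);
}
translate([1450, 148, 0]) {
  translate([0, 0, 400]) cube([330, 335, 36]);
  translate([19, 19, 0]) cylinder(h = 400, r = 19);
  translate([311, 19, 0]) cylinder(h = 400, r = 19);
  translate([19, 316, 0]) cylinder(h = 400, r = 19);
  translate([311, 316, 0]) cylinder(h = 400, r = 19);
}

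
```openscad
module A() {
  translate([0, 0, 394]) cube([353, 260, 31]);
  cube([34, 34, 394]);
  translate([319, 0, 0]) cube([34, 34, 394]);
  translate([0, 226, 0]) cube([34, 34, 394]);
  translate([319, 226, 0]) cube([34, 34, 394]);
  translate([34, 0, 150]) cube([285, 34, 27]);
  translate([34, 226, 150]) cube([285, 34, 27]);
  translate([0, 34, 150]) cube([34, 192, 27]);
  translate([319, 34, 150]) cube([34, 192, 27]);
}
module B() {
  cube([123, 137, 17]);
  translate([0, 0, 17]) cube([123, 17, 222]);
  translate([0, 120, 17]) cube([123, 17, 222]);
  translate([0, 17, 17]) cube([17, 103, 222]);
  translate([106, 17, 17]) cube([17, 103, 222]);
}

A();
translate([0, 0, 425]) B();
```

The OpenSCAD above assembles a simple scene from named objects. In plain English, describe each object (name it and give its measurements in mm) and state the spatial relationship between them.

A is a simple wooden stool: a rectangular seat 353 mm (x) by 260 mm (y), 31 mm thick, top face at z = 425 mm, on four square legs, each 34×34 mm in cross-section. The legs rest on z = 0, each flush with a corner of the seat. Four stretchers, 34 mm wide and 27 mm tall, connect adjacent legs with their undersides at z = 150 mm, each running between the inner faces of the legs it joins and aligned with the legs' outer faces on the other axis.

B is an open storage box with external size 123×137×239 mm and wall thickness 17 mm (the base is also 17 mm thick). The base covers the whole footprint; the four walls stand on the base, with the y-facing walls full-width and the x-facing walls fitting between their inner faces.

The open box is on top of the stool.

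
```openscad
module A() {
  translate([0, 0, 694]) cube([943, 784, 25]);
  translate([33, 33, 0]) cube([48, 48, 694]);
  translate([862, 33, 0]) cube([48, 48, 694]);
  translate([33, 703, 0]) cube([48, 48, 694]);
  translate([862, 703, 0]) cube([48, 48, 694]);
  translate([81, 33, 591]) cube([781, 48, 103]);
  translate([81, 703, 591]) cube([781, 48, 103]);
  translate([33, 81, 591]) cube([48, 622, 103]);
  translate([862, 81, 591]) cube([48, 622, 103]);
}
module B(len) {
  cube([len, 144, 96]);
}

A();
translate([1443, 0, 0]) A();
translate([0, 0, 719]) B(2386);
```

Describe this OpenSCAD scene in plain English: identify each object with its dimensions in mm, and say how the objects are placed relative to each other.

A is a table with a 943×784 mm rectangular top, 25 mm thick, top surface at z = 719 mm, supported by four 48×48 mm square legs, each inset 33 mm from the nearest pair of top edges, running from the floor. Four apron rails, 48 mm thick and 103 mm tall, run between adjacent legs with their top edges flush with the underside of the top and their outer faces flush with the legs' outer faces.

B is a rectangular beam 2386 mm long (x), 144 mm deep (y), 96 mm thick (z).

The beam spans the tops of two tables placed 500 mm apart, resting at z = 719 mm.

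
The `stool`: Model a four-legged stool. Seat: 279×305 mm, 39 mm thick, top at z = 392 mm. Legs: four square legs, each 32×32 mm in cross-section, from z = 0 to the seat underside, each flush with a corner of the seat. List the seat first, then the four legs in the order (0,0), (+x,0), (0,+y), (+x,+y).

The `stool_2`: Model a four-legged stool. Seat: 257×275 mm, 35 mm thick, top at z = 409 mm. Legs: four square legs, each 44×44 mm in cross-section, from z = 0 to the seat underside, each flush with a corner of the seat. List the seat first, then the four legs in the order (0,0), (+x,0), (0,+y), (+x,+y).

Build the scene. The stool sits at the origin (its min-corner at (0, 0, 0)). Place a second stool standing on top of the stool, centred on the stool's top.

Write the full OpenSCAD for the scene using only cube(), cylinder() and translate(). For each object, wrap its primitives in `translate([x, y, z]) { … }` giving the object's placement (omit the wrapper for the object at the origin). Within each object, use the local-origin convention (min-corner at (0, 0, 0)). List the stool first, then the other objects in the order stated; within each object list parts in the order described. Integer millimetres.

translate([0, 0, 353]) cube([279, 305, 39]);
cube([32, 32, 353]);
translate([247, 0, 0]) cube([32, 32, 353]);
translate([0, 273, 0]) cube([32, 32, 353]);
translate([247, 273, 0]) cube([32, 32, 353]);
translate([11, 15, 392]) {
  translate([0, 0, 374]) cube([257, 275, 35]);
  cube([44, 44, 374]);
  translate([213, 0, 0]) cube([44, 44, 374]);
  translate([0, 231, 0]) cube([44, 44, 374]);
  translate([213, 231, 0]) cube([44, 44, 374]);
}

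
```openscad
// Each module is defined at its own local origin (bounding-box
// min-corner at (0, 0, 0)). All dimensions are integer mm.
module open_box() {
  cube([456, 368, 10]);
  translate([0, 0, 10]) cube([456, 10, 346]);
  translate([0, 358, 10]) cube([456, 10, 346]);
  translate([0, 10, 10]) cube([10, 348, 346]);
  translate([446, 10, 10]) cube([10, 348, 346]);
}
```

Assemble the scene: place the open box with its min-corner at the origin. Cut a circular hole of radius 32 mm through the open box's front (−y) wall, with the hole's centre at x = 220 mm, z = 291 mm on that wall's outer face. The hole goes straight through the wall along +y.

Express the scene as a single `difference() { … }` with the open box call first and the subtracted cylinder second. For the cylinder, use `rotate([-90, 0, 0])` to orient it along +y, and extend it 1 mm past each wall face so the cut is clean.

difference() {
  open_box();
  translate([220, -1, 291]) rotate([-90, 0, 0]) cylinder(h = 12, r = 32);
}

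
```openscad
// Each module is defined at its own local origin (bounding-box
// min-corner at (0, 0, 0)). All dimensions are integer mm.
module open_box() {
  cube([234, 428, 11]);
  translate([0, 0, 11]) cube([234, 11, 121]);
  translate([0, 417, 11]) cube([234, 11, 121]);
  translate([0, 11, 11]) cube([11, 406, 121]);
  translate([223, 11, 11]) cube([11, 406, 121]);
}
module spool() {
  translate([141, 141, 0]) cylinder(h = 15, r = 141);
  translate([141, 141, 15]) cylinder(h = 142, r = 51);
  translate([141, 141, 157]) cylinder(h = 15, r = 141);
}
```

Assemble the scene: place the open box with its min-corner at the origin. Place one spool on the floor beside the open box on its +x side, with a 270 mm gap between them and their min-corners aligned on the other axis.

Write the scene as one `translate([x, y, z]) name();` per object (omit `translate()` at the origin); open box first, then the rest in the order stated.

open_box();
translate([504, 0, 0]) spool();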